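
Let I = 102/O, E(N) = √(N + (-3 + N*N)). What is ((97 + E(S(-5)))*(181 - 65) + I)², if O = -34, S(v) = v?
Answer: 126768753 + 2609768*√17 ≈ 1.3753e+8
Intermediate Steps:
E(N) = √(-3 + N + N²) (E(N) = √(N + (-3 + N²)) = √(-3 + N + N²))
I = -3 (I = 102/(-34) = 102*(-1/34) = -3)
((97 + E(S(-5)))*(181 - 65) + I)² = ((97 + √(-3 - 5 + (-5)²))*(181 - 65) - 3)² = ((97 + √(-3 - 5 + 25))*116 - 3)² = ((97 + √17)*116 - 3)² = ((11252 + 116*√17) - 3)² = (11249 + 116*√17)²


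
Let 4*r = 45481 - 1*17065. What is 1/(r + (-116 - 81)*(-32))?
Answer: 1/13408 ≈ 7.4582e-5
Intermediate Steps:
r = 7104 (r = (45481 - 1*17065)/4 = (45481 - 17065)/4 = (¼)*28416 = 7104)
1/(r + (-116 - 81)*(-32)) = 1/(7104 + (-116 - 81)*(-32)) = 1/(7104 - 197*(-32)) = 1/(7104 + 6304) = 1/13408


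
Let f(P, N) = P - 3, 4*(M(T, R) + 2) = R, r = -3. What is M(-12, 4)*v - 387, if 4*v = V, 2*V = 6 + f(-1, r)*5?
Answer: -1541/4 ≈ -385.25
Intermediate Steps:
M(T, R) = -2 + R/4
f(P, N) = -3 + P
V = -7 (V = (6 + (-3 - 1)*5)/2 = (6 - 4*5)/2 = (6 - 20)/2 = (1/2)*(-14) = -7)
v = -7/4 (v = (1/4)*(-7) = -7/4 ≈ -1.7500)
M(-12, 4)*v - 387 = (-2 + (1/4)*4)*(-7/4) - 387 = (-2 + 1)*(-7/4) - 387 = -1*(-7/4) - 387 = 7/4 - 387 = -1541/4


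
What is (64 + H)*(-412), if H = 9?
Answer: -30076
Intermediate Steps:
(64 + H)*(-412) = (64 + 9)*(-412) = 73*(-412) = -30076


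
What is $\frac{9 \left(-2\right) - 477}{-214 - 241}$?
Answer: $\frac{99}{91} \approx 1.0879$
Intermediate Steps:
$\frac{9 \left(-2\right) - 477}{-214 - 241} = \frac{-18 - 477}{-455} = \left(-495\right) \left(- \frac{1}{455}\right) = \frac{99}{91}$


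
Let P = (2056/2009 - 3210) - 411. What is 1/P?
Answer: -2009/7272533 ≈ -0.00027624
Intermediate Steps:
P = -7272533/2009 (P = (2056*(1/2009) - 3210) - 411 = (2056/2009 - 3210) - 411 = -6446834/2009 - 411 = -7272533/2009 ≈ -3620.0)
1/P = 1/(-7272533/2009) = -2009/7272533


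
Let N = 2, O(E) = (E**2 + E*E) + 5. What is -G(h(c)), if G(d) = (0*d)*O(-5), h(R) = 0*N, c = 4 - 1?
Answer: 0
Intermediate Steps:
O(E) = 5 + 2*E**2 (O(E) = (E**2 + E**2) + 5 = 2*E**2 + 5 = 5 + 2*E**2)
c = 3
h(R) = 0 (h(R) = 0*2 = 0)
G(d) = 0 (G(d) = (0*d)*(5 + 2*(-5)**2) = 0*(5 + 2*25) = 0*(5 + 50) = 0*55 = 0)
-G(h(c)) = -1*0 = 0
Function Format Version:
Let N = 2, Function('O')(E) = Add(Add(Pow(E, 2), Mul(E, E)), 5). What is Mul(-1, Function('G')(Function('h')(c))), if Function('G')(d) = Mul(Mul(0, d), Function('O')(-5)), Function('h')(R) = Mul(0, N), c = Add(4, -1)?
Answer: 0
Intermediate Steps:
Function('O')(E) = Add(5, Mul(2, Pow(E, 2))) (Function('O')(E) = Add(Add(Pow(E, 2), Pow(E, 2)), 5) = Add(Mul(2, Pow(E, 2)), 5) = Add(5, Mul(2, Pow(E, 2))))
c = 3
Function('h')(R) = 0 (Function('h')(R) = Mul(0, 2) = 0)
Function('G')(d) = 0 (Function('G')(d) = Mul(Mul(0, d), Add(5, Mul(2, Pow(-5, 2)))) = Mul(0, Add(5, Mul(2, 25))) = Mul(0, Add(5, 50)) = Mul(0, 55) = 0)
Mul(-1, Function('G')(Function('h')(c))) = Mul(-1, 0) = 0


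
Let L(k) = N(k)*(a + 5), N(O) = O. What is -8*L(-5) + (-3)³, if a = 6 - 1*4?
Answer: 253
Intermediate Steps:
a = 2 (a = 6 - 4 = 2)
L(k) = 7*k (L(k) = k*(2 + 5) = k*7 = 7*k)
-8*L(-5) + (-3)³ = -56*(-5) + (-3)³ = -8*(-35) - 27 = 280 - 27 = 253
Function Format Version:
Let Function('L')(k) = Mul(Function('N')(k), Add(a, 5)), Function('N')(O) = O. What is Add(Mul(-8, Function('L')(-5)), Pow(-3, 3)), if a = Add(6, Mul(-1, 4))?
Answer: 253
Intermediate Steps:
a = 2 (a = Add(6, -4) = 2)
Function('L')(k) = Mul(7, k) (Function('L')(k) = Mul(k, Add(2, 5)) = Mul(k, 7) = Mul(7, k))
Add(Mul(-8, Function('L')(-5)), Pow(-3, 3)) = Add(Mul(-8, Mul(7, -5)), Pow(-3, 3)) = Add(Mul(-8, -35), -27) = Add(280, -27) = 253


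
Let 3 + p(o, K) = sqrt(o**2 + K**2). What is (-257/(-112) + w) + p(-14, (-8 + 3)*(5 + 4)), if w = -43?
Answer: -4895/112 + sqrt(2221) ≈ 3.4221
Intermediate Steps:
p(o, K) = -3 + sqrt(K**2 + o**2) (p(o, K) = -3 + sqrt(o**2 + K**2) = -3 + sqrt(K**2 + o**2))
(-257/(-112) + w) + p(-14, (-8 + 3)*(5 + 4)) = (-257/(-112) - 43) + (-3 + sqrt(((-8 + 3)*(5 + 4))**2 + (-14)**2)) = (-257*(-1/112) - 43) + (-3 + sqrt((-5*9)**2 + 196)) = (257/112 - 43) + (-3 + sqrt((-45)**2 + 196)) = -4559/112 + (-3 + sqrt(2025 + 196)) = -4559/112 + (-3 + sqrt(2221)) = -4895/112 + sqrt(2221)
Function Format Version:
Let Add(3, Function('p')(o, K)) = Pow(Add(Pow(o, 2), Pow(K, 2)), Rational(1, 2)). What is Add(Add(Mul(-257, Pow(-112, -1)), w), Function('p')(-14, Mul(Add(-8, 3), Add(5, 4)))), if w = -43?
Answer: Add(Rational(-4895, 112), Pow(2221, Rational(1, 2))) ≈ 3.4221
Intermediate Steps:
Function('p')(o, K) = Add(-3, Pow(Add(Pow(K, 2), Pow(o, 2)), Rational(1, 2))) (Function('p')(o, K) = Add(-3, Pow(Add(Pow(o, 2), Pow(K, 2)), Rational(1, 2))) = Add(-3, Pow(Add(Pow(K, 2), Pow(o, 2)), Rational(1, 2))))
Add(Add(Mul(-257, Pow(-112, -1)), w), Function('p')(-14, Mul(Add(-8, 3), Add(5, 4)))) = Add(Add(Mul(-257, Pow(-112, -1)), -43), Add(-3, Pow(Add(Pow(Mul(Add(-8, 3), Add(5, 4)), 2), Pow(-14, 2)), Rational(1, 2)))) = Add(Add(Mul(-257, Rational(-1, 112)), -43), Add(-3, Pow(Add(Pow(Mul(-5, 9), 2), 196), Rational(1, 2)))) = Add(Add(Rational(257, 112), -43), Add(-3, Pow(Add(Pow(-45, 2), 196), Rational(1, 2)))) = Add(Rational(-4559, 112), Add(-3, Pow(Add(2025, 196), Rational(1, 2)))) = Add(Rational(-4559, 112), Add(-3, Pow(2221, Rational(1, 2)))) = Add(Rational(-4895, 112), Pow(2221, Rational(1, 2)))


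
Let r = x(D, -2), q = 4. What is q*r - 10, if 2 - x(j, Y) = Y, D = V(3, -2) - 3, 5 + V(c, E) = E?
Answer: 6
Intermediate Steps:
V(c, E) = -5 + E
D = -10 (D = (-5 - 2) - 3 = -7 - 3 = -10)
x(j, Y) = 2 - Y
r = 4 (r = 2 - 1*(-2) = 2 + 2 = 4)
q*r - 10 = 4*4 - 10 = 16 - 10 = 6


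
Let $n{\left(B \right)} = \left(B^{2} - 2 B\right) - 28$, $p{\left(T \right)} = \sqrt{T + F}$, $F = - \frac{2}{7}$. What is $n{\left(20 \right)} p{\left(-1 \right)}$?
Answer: $\frac{996 i \sqrt{7}}{7} \approx 376.45 i$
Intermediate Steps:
$F = - \frac{2}{7}$ ($F = \left(-2\right) \frac{1}{7} = - \frac{2}{7} \approx -0.28571$)
$p{\left(T \right)} = \sqrt{- \frac{2}{7} + T}$ ($p{\left(T \right)} = \sqrt{T - \frac{2}{7}} = \sqrt{- \frac{2}{7} + T}$)
$n{\left(B \right)} = -28 + B^{2} - 2 B$
$n{\left(20 \right)} p{\left(-1 \right)} = \left(-28 + 20^{2} - 40\right) \frac{\sqrt{-14 + 49 \left(-1\right)}}{7} = \left(-28 + 400 - 40\right) \frac{\sqrt{-14 - 49}}{7} = 332 \frac{\sqrt{-63}}{7} = 332 \frac{3 i \sqrt{7}}{7} = \frac{996 i \sqrt{7}}{7}$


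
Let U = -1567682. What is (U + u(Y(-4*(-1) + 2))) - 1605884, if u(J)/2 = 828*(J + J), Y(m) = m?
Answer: -3153694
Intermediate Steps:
u(J) = 3312*J (u(J) = 2*(828*(J + J)) = 2*(828*(2*J)) = 2*(1656*J) = 3312*J)
(U + u(Y(-4*(-1) + 2))) - 1605884 = (-1567682 + 3312*(-4*(-1) + 2)) - 1605884 = (-1567682 + 3312*(4 + 2)) - 1605884 = (-1567682 + 3312*6) - 1605884 = (-1567682 + 19872) - 1605884 = -1547810 - 1605884 = -3153694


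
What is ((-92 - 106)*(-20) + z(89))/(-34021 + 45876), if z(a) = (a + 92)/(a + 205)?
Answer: 1164421/3485370 ≈ 0.33409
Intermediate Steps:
z(a) = (92 + a)/(205 + a)
((-92 - 106)*(-20) + z(89))/(-34021 + 45876) = ((-92 - 106)*(-20) + (92 + 89)/(205 + 89))/(-34021 + 45876) = (-198*(-20) + 181/294)/11855 = (3960 + (1/294)*181)*(1/11855) = (3960 + 181/294)*(1/11855) = (1164421/294)*(1/11855) = 1164421/3485370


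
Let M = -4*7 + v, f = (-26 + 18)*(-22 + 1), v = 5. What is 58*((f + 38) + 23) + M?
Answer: 13259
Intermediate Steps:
f = 168 (f = -8*(-21) = 168)
M = -23 (M = -4*7 + 5 = -28 + 5 = -23)
58*((f + 38) + 23) + M = 58*((168 + 38) + 23) - 23 = 58*(206 + 23) - 23 = 58*229 - 23 = 13282 - 23 = 13259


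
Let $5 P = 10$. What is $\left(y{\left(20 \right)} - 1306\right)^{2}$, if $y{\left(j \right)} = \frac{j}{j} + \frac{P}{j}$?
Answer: $\frac{170276401}{100} \approx 1.7028 \cdot 10^{6}$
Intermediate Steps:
$P = 2$ ($P = \frac{1}{5} \cdot 10 = 2$)
$y{\left(j \right)} = 1 + \frac{2}{j}$ ($y{\left(j \right)} = \frac{j}{j} + \frac{2}{j} = 1 + \frac{2}{j}$)
$\left(y{\left(20 \right)} - 1306\right)^{2} = \left(\frac{2 + 20}{20} - 1306\right)^{2} = \left(\frac{1}{20} \cdot 22 - 1306\right)^{2} = \left(\frac{11}{10} - 1306\right)^{2} = \left(- \frac{13049}{10}\right)^{2} = \frac{170276401}{100}$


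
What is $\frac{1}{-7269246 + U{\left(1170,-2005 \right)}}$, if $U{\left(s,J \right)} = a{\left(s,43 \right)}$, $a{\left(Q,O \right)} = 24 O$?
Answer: $- \frac{1}{7268214} \approx -1.3759 \cdot 10^{-7}$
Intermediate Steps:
$U{\left(s,J \right)} = 1032$ ($U{\left(s,J \right)} = 24 \cdot 43 = 1032$)
$\frac{1}{-7269246 + U{\left(1170,-2005 \right)}} = \frac{1}{-7269246 + 1032} = \frac{1}{-7268214} = - \frac{1}{7268214}$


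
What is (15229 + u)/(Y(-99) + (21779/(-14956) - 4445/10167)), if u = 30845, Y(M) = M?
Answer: -7005904258248/15341614061 ≈ -456.66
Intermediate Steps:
(15229 + u)/(Y(-99) + (21779/(-14956) - 4445/10167)) = (15229 + 30845)/(-99 + (21779/(-14956) - 4445/10167)) = 46074/(-99 + (21779*(-1/14956) - 4445*1/10167)) = 46074/(-99 + (-21779/14956 - 4445/10167)) = 46074/(-99 - 287906513/152057652) = 46074/(-15341614061/152057652) = 46074*(-152057652/15341614061) = -7005904258248/15341614061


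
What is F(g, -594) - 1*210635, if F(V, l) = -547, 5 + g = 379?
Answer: -211182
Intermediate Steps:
g = 374 (g = -5 + 379 = 374)
F(g, -594) - 1*210635 = -547 - 1*210635 = -547 - 210635 = -211182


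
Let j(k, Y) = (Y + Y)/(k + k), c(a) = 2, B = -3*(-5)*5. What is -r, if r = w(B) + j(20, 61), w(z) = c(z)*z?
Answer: -3061/20 ≈ -153.05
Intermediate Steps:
B = 75 (B = 15*5 = 75)
j(k, Y) = Y/k (j(k, Y) = (2*Y)/((2*k)) = (2*Y)*(1/(2*k)) = Y/k)
w(z) = 2*z
r = 3061/20 (r = 2*75 + 61/20 = 150 + 61*(1/20) = 150 + 61/20 = 3061/20 ≈ 153.05)
-r = -1*3061/20 = -3061/20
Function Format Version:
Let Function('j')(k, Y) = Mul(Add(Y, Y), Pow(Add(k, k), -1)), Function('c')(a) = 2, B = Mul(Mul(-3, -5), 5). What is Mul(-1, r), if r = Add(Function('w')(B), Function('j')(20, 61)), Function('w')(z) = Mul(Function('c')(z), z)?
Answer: Rational(-3061, 20) ≈ -153.05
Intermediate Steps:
B = 75 (B = Mul(15, 5) = 75)
Function('j')(k, Y) = Mul(Y, Pow(k, -1)) (Function('j')(k, Y) = Mul(Mul(2, Y), Pow(Mul(2, k), -1)) = Mul(Mul(2, Y), Mul(Rational(1, 2), Pow(k, -1))) = Mul(Y, Pow(k, -1)))
Function('w')(z) = Mul(2, z)
r = Rational(3061, 20) (r = Add(Mul(2, 75), Mul(61, Pow(20, -1))) = Add(150, Mul(61, Rational(1, 20))) = Add(150, Rational(61, 20)) = Rational(3061, 20) ≈ 153.05)
Mul(-1, r) = Mul(-1, Rational(3061, 20)) = Rational(-3061, 20)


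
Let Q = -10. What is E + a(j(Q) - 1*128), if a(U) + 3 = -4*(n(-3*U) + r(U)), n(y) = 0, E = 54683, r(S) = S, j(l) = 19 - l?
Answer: 55076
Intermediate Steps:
a(U) = -3 - 4*U (a(U) = -3 - 4*(0 + U) = -3 - 4*U)
E + a(j(Q) - 1*128) = 54683 + (-3 - 4*((19 - 1*(-10)) - 1*128)) = 54683 + (-3 - 4*((19 + 10) - 128)) = 54683 + (-3 - 4*(29 - 128)) = 54683 + (-3 - 4*(-99)) = 54683 + (-3 + 396) = 54683 + 393 = 55076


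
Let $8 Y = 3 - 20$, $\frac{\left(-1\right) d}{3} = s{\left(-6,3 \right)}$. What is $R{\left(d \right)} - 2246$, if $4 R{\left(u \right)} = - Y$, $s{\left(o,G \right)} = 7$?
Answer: $- \frac{71855}{32} \approx -2245.5$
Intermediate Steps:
$d = -21$ ($d = \left(-3\right) 7 = -21$)
$Y = - \frac{17}{8}$ ($Y = \frac{3 - 20}{8} = \frac{1}{8} \left(-17\right) = - \frac{17}{8} \approx -2.125$)
$R{\left(u \right)} = \frac{17}{32}$ ($R{\left(u \right)} = \frac{\left(-1\right) \left(- \frac{17}{8}\right)}{4} = \frac{1}{4} \cdot \frac{17}{8} = \frac{17}{32}$)
$R{\left(d \right)} - 2246 = \frac{17}{32} - 2246 = - \frac{71855}{32}$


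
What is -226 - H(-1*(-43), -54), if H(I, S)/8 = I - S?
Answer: -1002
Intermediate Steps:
H(I, S) = -8*S + 8*I (H(I, S) = 8*(I - S) = -8*S + 8*I)
-226 - H(-1*(-43), -54) = -226 - (-8*(-54) + 8*(-1*(-43))) = -226 - (432 + 8*43) = -226 - (432 + 344) = -226 - 1*776 = -226 - 776 = -1002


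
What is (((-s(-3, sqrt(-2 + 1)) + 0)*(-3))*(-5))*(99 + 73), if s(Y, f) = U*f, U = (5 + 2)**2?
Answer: -126420*I ≈ -1.2642e+5*I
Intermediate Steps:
U = 49 (U = 7**2 = 49)
s(Y, f) = 49*f
(((-s(-3, sqrt(-2 + 1)) + 0)*(-3))*(-5))*(99 + 73) = (((-49*sqrt(-2 + 1) + 0)*(-3))*(-5))*(99 + 73) = (((-49*sqrt(-1) + 0)*(-3))*(-5))*172 = (((-49*I + 0)*(-3))*(-5))*172 = ((-49*I*(-3))*(-5))*172 = ((147*I)*(-5))*172 = -735*I*172 = -126420*I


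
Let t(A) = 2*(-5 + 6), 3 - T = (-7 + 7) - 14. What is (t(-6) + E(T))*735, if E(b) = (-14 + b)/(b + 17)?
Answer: 52185/34 ≈ 1534.9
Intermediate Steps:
T = 17 (T = 3 - ((-7 + 7) - 14) = 3 - (0 - 14) = 3 - 1*(-14) = 3 + 14 = 17)
E(b) = (-14 + b)/(17 + b)
t(A) = 2 (t(A) = 2*1 = 2)
(t(-6) + E(T))*735 = (2 + (-14 + 17)/(17 + 17))*735 = (2 + 3/34)*735 = (71/34)*735 = 52185/34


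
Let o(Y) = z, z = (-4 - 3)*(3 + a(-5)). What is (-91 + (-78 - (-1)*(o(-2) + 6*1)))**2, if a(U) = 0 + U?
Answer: 22201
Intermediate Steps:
a(U) = U
z = 14 (z = (-4 - 3)*(3 - 5) = -7*(-2) = 14)
o(Y) = 14
(-91 + (-78 - (-1)*(o(-2) + 6*1)))**2 = (-91 + (-78 - (-1)*(14 + 6*1)))**2 = (-91 + (-78 - (-1)*(14 + 6)))**2 = (-91 + (-78 - (-1)*20))**2 = (-91 + (-78 - 1*(-20)))**2 = (-91 + (-78 + 20))**2 = (-91 - 58)**2 = (-149)**2 = 22201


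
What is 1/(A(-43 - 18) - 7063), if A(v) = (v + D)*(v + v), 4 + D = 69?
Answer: -1/7551 ≈ -0.00013243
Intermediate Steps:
D = 65 (D = -4 + 69 = 65)
A(v) = 2*v*(65 + v) (A(v) = (v + 65)*(v + v) = (65 + v)*(2*v) = 2*v*(65 + v))
1/(A(-43 - 18) - 7063) = 1/(2*(-43 - 18)*(65 + (-43 - 18)) - 7063) = 1/(2*(-61)*(65 - 61) - 7063) = 1/(2*(-61)*4 - 7063) = 1/(-488 - 7063) = 1/(-7551) = -1/7551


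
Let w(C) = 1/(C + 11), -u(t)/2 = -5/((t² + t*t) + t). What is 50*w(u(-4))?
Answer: 700/159 ≈ 4.4025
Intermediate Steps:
u(t) = 10/(t + 2*t²) (u(t) = -(-10)/((t² + t*t) + t) = -(-10)/((t² + t²) + t) = -(-10)/(2*t² + t) = -(-10)/(t + 2*t²) = 10/(t + 2*t²))
w(C) = 1/(11 + C)
50*w(u(-4)) = 50/(11 + 10/(-4*(1 + 2*(-4)))) = 50/(11 + 10*(-¼)/(1 - 8)) = 50/(11 + 10*(-¼)/(-7)) = 50/(11 + 10*(-¼)*(-⅐)) = 50/(11 + 5/14) = 50/(159/14) = 50*(14/159) = 700/159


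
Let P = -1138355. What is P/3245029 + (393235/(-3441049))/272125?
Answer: -213190345786243638/607726084065787925 ≈ -0.35080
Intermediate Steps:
P/3245029 + (393235/(-3441049))/272125 = -1138355/3245029 + (393235/(-3441049))/272125 = -1138355*1/3245029 + (393235*(-1/3441049))*(1/272125) = -1138355/3245029 - 393235/3441049*1/272125 = -1138355/3245029 - 78647/187279091825 = -213190345786243638/607726084065787925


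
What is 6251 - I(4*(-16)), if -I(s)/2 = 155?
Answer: 6561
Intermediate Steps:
I(s) = -310 (I(s) = -2*155 = -310)
6251 - I(4*(-16)) = 6251 - 1*(-310) = 6251 + 310 = 6561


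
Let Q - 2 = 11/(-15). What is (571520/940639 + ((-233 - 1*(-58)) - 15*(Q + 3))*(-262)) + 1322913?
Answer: 1303285065829/940639 ≈ 1.3855e+6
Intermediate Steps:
Q = 19/15 (Q = 2 + 11/(-15) = 2 + 11*(-1/15) = 2 - 11/15 = 19/15 ≈ 1.2667)
(571520/940639 + ((-233 - 1*(-58)) - 15*(Q + 3))*(-262)) + 1322913 = (571520/940639 + ((-233 - 1*(-58)) - 15*(19/15 + 3))*(-262)) + 1322913 = (571520*(1/940639) + ((-233 + 58) - 15*64/15)*(-262)) + 1322913 = (571520/940639 + (-175 - 64)*(-262)) + 1322913 = (571520/940639 - 239*(-262)) + 1322913 = (571520/940639 + 62618) + 1322913 = 58901504422/940639 + 1322913 = 1303285065829/940639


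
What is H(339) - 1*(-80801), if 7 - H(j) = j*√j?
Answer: 80808 - 339*√339 ≈ 74566.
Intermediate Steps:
H(j) = 7 - j^(3/2) (H(j) = 7 - j*√j = 7 - j^(3/2))
H(339) - 1*(-80801) = (7 - 339^(3/2)) - 1*(-80801) = (7 - 339*√339) + 80801 = 80808 - 339*√339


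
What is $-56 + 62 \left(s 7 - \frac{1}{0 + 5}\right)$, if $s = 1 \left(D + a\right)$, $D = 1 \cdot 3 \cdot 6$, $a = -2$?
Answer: $\frac{34378}{5} \approx 6875.6$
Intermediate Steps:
$D = 18$ ($D = 3 \cdot 6 = 18$)
$s = 16$ ($s = 1 \left(18 - 2\right) = 1 \cdot 16 = 16$)
$-56 + 62 \left(s 7 - \frac{1}{0 + 5}\right) = -56 + 62 \left(16 \cdot 7 - \frac{1}{0 + 5}\right) = -56 + 62 \left(112 - \frac{1}{5}\right) = -56 + 62 \cdot \frac{559}{5} = -56 + \frac{34658}{5} = \frac{34378}{5}$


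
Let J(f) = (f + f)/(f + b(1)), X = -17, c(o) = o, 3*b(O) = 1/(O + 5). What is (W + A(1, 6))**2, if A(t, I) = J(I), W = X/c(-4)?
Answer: 7382089/190096 ≈ 38.833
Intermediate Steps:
b(O) = 1/(3*(5 + O)) (b(O) = 1/(3*(O + 5)) = 1/(3*(5 + O)))
W = 17/4 (W = -17/(-4) = -17*(-1/4) = 17/4 ≈ 4.2500)
J(f) = 2*f/(1/18 + f) (J(f) = (f + f)/(f + 1/(3*(5 + 1))) = (2*f)/(f + (1/3)/6) = (2*f)/(f + (1/3)*(1/6)) = (2*f)/(f + 1/18) = (2*f)/(1/18 + f) = 2*f/(1/18 + f))
A(t, I) = 36*I/(1 + 18*I)
(W + A(1, 6))**2 = (17/4 + 36*6/(1 + 18*6))**2 = (17/4 + 36*6/(1 + 108))**2 = (17/4 + 36*6/109)**2 = (17/4 + 36*6*(1/109))**2 = (17/4 + 216/109)**2 = (2717/436)**2 = 7382089/190096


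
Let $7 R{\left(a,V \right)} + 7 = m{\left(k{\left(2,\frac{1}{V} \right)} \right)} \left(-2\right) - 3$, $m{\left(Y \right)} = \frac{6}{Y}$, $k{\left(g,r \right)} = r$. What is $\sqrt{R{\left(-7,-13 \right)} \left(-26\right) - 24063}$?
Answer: $\frac{i \sqrt{1205659}}{7} \approx 156.86 i$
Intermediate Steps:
$R{\left(a,V \right)} = - \frac{10}{7} - \frac{12 V}{7}$ ($R{\left(a,V \right)} = -1 + \frac{\frac{6}{\frac{1}{V}} \left(-2\right) - 3}{7} = -1 + \frac{6 V \left(-2\right) - 3}{7} = -1 + \frac{- 12 V - 3}{7} = -1 + \frac{-3 - 12 V}{7} = -1 - \left(\frac{3}{7} + \frac{12 V}{7}\right) = - \frac{10}{7} - \frac{12 V}{7}$)
$\sqrt{R{\left(-7,-13 \right)} \left(-26\right) - 24063} = \sqrt{\left(- \frac{10}{7} - - \frac{156}{7}\right) \left(-26\right) - 24063} = \sqrt{\left(- \frac{10}{7} + \frac{156}{7}\right) \left(-26\right) - 24063} = \sqrt{\frac{146}{7} \left(-26\right) - 24063} = \sqrt{- \frac{3796}{7} - 24063} = \sqrt{- \frac{172237}{7}} = \frac{i \sqrt{1205659}}{7}$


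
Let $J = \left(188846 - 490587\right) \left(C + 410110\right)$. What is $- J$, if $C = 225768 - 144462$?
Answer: $148280355256$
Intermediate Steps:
$C = 81306$ ($C = 225768 - 144462 = 81306$)
$J = -148280355256$ ($J = \left(188846 - 490587\right) \left(81306 + 410110\right) = \left(-301741\right) 491416 = -148280355256$)
$- J = \left(-1\right) \left(-148280355256\right) = 148280355256$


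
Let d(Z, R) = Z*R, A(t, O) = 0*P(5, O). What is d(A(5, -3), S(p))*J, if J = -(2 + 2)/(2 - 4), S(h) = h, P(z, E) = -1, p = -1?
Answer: 0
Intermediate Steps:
A(t, O) = 0 (A(t, O) = 0*(-1) = 0)
J = 2 (J = -4/(-2) = -4*(-1)/2 = -1*(-2) = 2)
d(Z, R) = R*Z
d(A(5, -3), S(p))*J = -1*0*2 = 0*2 = 0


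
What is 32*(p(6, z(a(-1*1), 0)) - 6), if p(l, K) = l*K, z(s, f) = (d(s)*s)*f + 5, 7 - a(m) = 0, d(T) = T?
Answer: 768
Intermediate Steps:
a(m) = 7 (a(m) = 7 - 1*0 = 7 + 0 = 7)
z(s, f) = 5 + f*s**2 (z(s, f) = (s*s)*f + 5 = s**2*f + 5 = f*s**2 + 5 = 5 + f*s**2)
p(l, K) = K*l
32*(p(6, z(a(-1*1), 0)) - 6) = 32*((5 + 0*7**2)*6 - 6) = 32*((5 + 0*49)*6 - 6) = 32*((5 + 0)*6 - 6) = 32*(5*6 - 6) = 32*(30 - 6) = 32*24 = 768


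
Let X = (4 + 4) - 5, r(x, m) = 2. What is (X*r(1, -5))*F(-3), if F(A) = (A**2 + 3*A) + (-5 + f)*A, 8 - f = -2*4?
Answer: -198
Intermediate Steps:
f = 16 (f = 8 - (-2)*4 = 8 - 1*(-8) = 8 + 8 = 16)
X = 3 (X = 8 - 5 = 3)
F(A) = A**2 + 14*A (F(A) = (A**2 + 3*A) + (-5 + 16)*A = (A**2 + 3*A) + 11*A = A**2 + 14*A)
(X*r(1, -5))*F(-3) = (3*2)*(-3*(14 - 3)) = 6*(-3*11) = 6*(-33) = -198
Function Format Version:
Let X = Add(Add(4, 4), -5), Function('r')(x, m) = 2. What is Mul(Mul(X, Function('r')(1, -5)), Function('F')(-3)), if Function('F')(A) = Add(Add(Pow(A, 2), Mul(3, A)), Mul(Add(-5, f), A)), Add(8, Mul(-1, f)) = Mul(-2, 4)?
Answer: -198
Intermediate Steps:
f = 16 (f = Add(8, Mul(-1, Mul(-2, 4))) = Add(8, Mul(-1, -8)) = Add(8, 8) = 16)
X = 3 (X = Add(8, -5) = 3)
Function('F')(A) = Add(Pow(A, 2), Mul(14, A)) (Function('F')(A) = Add(Add(Pow(A, 2), Mul(3, A)), Mul(Add(-5, 16), A)) = Add(Add(Pow(A, 2), Mul(3, A)), Mul(11, A)) = Add(Pow(A, 2), Mul(14, A)))
Mul(Mul(X, Function('r')(1, -5)), Function('F')(-3)) = Mul(Mul(3, 2), Mul(-3, Add(14, -3))) = Mul(6, Mul(-3, 11)) = Mul(6, -33) = -198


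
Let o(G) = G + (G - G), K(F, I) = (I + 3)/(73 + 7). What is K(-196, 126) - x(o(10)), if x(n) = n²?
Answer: -7871/80 ≈ -98.387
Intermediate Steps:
K(F, I) = 3/80 + I/80 (K(F, I) = (3 + I)/80 = (3 + I)*(1/80) = 3/80 + I/80)
o(G) = G (o(G) = G + 0 = G)
K(-196, 126) - x(o(10)) = (3/80 + (1/80)*126) - 1*10² = (3/80 + 63/40) - 1*100 = 129/80 - 100 = -7871/80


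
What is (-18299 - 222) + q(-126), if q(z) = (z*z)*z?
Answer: -2018897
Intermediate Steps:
q(z) = z**3 (q(z) = z**2*z = z**3)
(-18299 - 222) + q(-126) = (-18299 - 222) + (-126)**3 = -18521 - 2000376 = -2018897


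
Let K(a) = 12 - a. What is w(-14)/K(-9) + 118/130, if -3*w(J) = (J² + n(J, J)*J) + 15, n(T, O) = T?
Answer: -22738/4095 ≈ -5.5526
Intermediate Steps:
w(J) = -5 - 2*J²/3 (w(J) = -((J² + J*J) + 15)/3 = -((J² + J²) + 15)/3 = -(2*J² + 15)/3 = -(15 + 2*J²)/3 = -5 - 2*J²/3)
w(-14)/K(-9) + 118/130 = (-5 - ⅔*(-14)²)/(12 - 1*(-9)) + 118/130 = (-5 - ⅔*196)/(12 + 9) + 118*(1/130) = (-5 - 392/3)/21 + 59/65 = -407/3*1/21 + 59/65 = -407/63 + 59/65 = -22738/4095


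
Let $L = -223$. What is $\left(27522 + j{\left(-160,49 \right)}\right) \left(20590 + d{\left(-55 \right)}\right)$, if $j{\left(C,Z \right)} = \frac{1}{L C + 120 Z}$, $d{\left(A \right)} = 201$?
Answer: $\frac{23781043547911}{41560} \approx 5.7221 \cdot 10^{8}$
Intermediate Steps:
$j{\left(C,Z \right)} = \frac{1}{- 223 C + 120 Z}$
$\left(27522 + j{\left(-160,49 \right)}\right) \left(20590 + d{\left(-55 \right)}\right) = \left(27522 + \frac{1}{\left(-223\right) \left(-160\right) + 120 \cdot 49}\right) \left(20590 + 201\right) = \left(27522 + \frac{1}{35680 + 5880}\right) 20791 = \left(27522 + \frac{1}{41560}\right) 20791 = \frac{1143814321}{41560} \cdot 20791 = \frac{23781043547911}{41560}$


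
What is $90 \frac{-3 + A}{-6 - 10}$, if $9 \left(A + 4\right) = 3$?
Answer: $\frac{75}{2} \approx 37.5$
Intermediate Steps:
$A = - \frac{11}{3}$ ($A = -4 + \frac{1}{9} \cdot 3 = -4 + \frac{1}{3} = - \frac{11}{3} \approx -3.6667$)
$90 \frac{-3 + A}{-6 - 10} = 90 \frac{-3 - \frac{11}{3}}{-6 - 10} = 90 \left(- \frac{20}{3 \left(-16\right)}\right) = 90 \left(\left(- \frac{20}{3}\right) \left(- \frac{1}{16}\right)\right) = 90 \cdot \frac{5}{12} = \frac{75}{2}$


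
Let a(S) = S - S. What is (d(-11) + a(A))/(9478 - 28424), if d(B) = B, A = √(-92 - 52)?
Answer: 11/18946 ≈ 0.00058060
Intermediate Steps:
A = 12*I (A = √(-144) = 12*I ≈ 12.0*I)
a(S) = 0
(d(-11) + a(A))/(9478 - 28424) = (-11 + 0)/(9478 - 28424) = -11/(-18946) = -11*(-1/18946) = 11/18946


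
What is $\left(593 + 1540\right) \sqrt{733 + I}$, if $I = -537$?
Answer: $29862$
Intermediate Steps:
$\left(593 + 1540\right) \sqrt{733 + I} = \left(593 + 1540\right) \sqrt{733 - 537} = 2133 \sqrt{196} = 2133 \cdot 14 = 29862$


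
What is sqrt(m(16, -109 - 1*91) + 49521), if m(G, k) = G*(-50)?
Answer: sqrt(48721) ≈ 220.73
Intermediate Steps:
m(G, k) = -50*G
sqrt(m(16, -109 - 1*91) + 49521) = sqrt(-50*16 + 49521) = sqrt(-800 + 49521) = sqrt(48721)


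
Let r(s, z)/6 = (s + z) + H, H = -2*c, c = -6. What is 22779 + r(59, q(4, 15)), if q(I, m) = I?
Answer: 23229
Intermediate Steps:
H = 12 (H = -2*(-6) = 12)
r(s, z) = 72 + 6*s + 6*z (r(s, z) = 6*((s + z) + 12) = 6*(12 + s + z) = 72 + 6*s + 6*z)
22779 + r(59, q(4, 15)) = 22779 + (72 + 6*59 + 6*4) = 22779 + (72 + 354 + 24) = 22779 + 450 = 23229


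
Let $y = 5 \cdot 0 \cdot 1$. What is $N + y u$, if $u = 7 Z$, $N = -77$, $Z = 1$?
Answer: $-77$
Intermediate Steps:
$y = 0$ ($y = 0 \cdot 1 = 0$)
$u = 7$ ($u = 7 \cdot 1 = 7$)
$N + y u = -77 + 0 \cdot 7 = -77 + 0 = -77$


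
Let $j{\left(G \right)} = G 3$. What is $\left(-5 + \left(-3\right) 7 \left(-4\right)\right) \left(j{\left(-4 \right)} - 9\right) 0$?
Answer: $0$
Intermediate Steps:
$j{\left(G \right)} = 3 G$
$\left(-5 + \left(-3\right) 7 \left(-4\right)\right) \left(j{\left(-4 \right)} - 9\right) 0 = \left(-5 + \left(-3\right) 7 \left(-4\right)\right) \left(3 \left(-4\right) - 9\right) 0 = \left(-5 - -84\right) \left(-12 - 9\right) 0 = \left(-5 + 84\right) \left(\left(-21\right) 0\right) = 79 \cdot 0 = 0$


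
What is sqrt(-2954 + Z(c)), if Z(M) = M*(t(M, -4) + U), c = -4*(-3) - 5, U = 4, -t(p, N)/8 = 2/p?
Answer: I*sqrt(2942) ≈ 54.24*I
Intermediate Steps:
t(p, N) = -16/p
c = 7 (c = 12 - 5 = 7)
Z(M) = M*(4 - 16/M) (Z(M) = M*(-16/M + 4) = M*(4 - 16/M))
sqrt(-2954 + Z(c)) = sqrt(-2954 + (-16 + 4*7)) = sqrt(-2954 + (-16 + 28)) = sqrt(-2954 + 12) = sqrt(-2942) = I*sqrt(2942)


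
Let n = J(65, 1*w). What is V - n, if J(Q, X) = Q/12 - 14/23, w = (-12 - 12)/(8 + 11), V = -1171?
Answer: -324523/276 ≈ -1175.8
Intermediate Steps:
w = -24/19 ≈ -1.2632
J(Q, X) = -14/23 + Q/12 (J(Q, X) = Q*(1/12) - 14*1/23 = Q/12 - 14/23 = -14/23 + Q/12)
n = 1327/276 (n = -14/23 + (1/12)*65 = -14/23 + 65/12 = 1327/276 ≈ 4.8080)
V - n = -1171 - 1*1327/276 = -1171 - 1327/276 = -324523/276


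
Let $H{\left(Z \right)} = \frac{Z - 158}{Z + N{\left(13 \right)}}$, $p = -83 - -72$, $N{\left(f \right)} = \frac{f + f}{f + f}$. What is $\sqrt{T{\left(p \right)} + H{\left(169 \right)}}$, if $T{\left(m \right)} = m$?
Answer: $\frac{13 i \sqrt{1870}}{170} \approx 3.3069 i$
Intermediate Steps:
$N{\left(f \right)} = 1$ ($N{\left(f \right)} = \frac{2 f}{2 f} = 2 f \frac{1}{2 f} = 1$)
$p = -11$ ($p = -83 + 72 = -11$)
$H{\left(Z \right)} = \frac{-158 + Z}{1 + Z}$ ($H{\left(Z \right)} = \frac{Z - 158}{Z + 1} = \frac{-158 + Z}{1 + Z}$)
$\sqrt{T{\left(p \right)} + H{\left(169 \right)}} = \sqrt{-11 + \frac{-158 + 169}{1 + 169}} = \sqrt{-11 + \frac{1}{170} \cdot 11} = \sqrt{-11 + \frac{11}{170}} = \sqrt{- \frac{1859}{170}} = \frac{13 i \sqrt{1870}}{170}$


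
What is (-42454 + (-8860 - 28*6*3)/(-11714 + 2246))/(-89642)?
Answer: 100486277/212182614 ≈ 0.47358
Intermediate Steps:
(-42454 + (-8860 - 28*6*3)/(-11714 + 2246))/(-89642) = (-42454 + (-8860 - 168*3)/(-9468))*(-1/89642) = (-42454 + (-8860 - 504)*(-1/9468))*(-1/89642) = (-42454 - 9364*(-1/9468))*(-1/89642) = (-42454 + 2341/2367)*(-1/89642) = -100486277/2367*(-1/89642) = 100486277/212182614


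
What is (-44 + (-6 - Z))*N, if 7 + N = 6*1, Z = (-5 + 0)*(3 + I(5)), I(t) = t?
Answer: 10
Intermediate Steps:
Z = -40 (Z = (-5 + 0)*(3 + 5) = -5*8 = -40)
N = -1 (N = -7 + 6*1 = -7 + 6 = -1)
(-44 + (-6 - Z))*N = (-44 + (-6 - 1*(-40)))*(-1) = (-44 + (-6 + 40))*(-1) = (-44 + 34)*(-1) = -10*(-1) = 10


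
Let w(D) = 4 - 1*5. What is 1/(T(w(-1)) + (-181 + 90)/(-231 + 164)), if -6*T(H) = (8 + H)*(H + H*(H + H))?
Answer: 402/77 ≈ 5.2208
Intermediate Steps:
w(D) = -1 (w(D) = 4 - 5 = -1)
T(H) = -(8 + H)*(H + 2*H**2)/6 (T(H) = -(8 + H)*(H + H*(H + H))/6 = -(8 + H)*(H + H*(2*H))/6 = -(8 + H)*(H + 2*H**2)/6)
1/(T(w(-1)) + (-181 + 90)/(-231 + 164)) = 1/(-1/6*(-1)*(8 + 2*(-1)**2 + 17*(-1)) + (-181 + 90)/(-231 + 164)) = 1/(-1/6*(-1)*(8 + 2*1 - 17) - 91/(-67)) = 1/(-1/6*(-1)*(8 + 2 - 17) - 91*(-1/67)) = 1/(-1/6*(-1)*(-7) + 91/67) = 1/(-7/6 + 91/67) = 1/(77/402) = 402/77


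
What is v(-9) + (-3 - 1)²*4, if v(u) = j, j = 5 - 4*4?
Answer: 53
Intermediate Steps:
j = -11 (j = 5 - 16 = -11)
v(u) = -11
v(-9) + (-3 - 1)²*4 = -11 + (-3 - 1)²*4 = -11 + (-4)²*4 = -11 + 16*4 = -11 + 64 = 53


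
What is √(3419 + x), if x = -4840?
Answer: 7*I*√29 ≈ 37.696*I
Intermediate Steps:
√(3419 + x) = √(3419 - 4840) = √(-1421) = 7*I*√29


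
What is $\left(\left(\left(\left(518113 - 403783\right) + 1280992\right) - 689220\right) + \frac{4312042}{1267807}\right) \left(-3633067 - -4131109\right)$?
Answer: $\frac{445849873062842952}{1267807} \approx 3.5167 \cdot 10^{11}$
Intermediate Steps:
$\left(\left(\left(\left(518113 - 403783\right) + 1280992\right) - 689220\right) + \frac{4312042}{1267807}\right) \left(-3633067 - -4131109\right) = \left(\left(\left(114330 + 1280992\right) - 689220\right) + 4312042 \cdot \frac{1}{1267807}\right) \left(-3633067 + 4131109\right) = \left(\left(1395322 - 689220\right) + \frac{4312042}{1267807}\right) 498042 = \left(706102 + \frac{4312042}{1267807}\right) 498042 = \frac{895205370356}{1267807} \cdot 498042 = \frac{445849873062842952}{1267807}$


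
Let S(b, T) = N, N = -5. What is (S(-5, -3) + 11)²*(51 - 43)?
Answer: 288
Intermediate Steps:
S(b, T) = -5
(S(-5, -3) + 11)²*(51 - 43) = (-5 + 11)²*(51 - 43) = 6²*8 = 36*8 = 288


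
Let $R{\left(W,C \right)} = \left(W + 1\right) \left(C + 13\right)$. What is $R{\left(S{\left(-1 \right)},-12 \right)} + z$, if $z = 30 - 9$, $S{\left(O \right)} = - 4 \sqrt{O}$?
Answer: $22 - 4 i \approx 22.0 - 4.0 i$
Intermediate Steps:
$R{\left(W,C \right)} = \left(1 + W\right) \left(13 + C\right)$
$z = 21$
$R{\left(S{\left(-1 \right)},-12 \right)} + z = \left(13 - 12 + 13 \left(- 4 \sqrt{-1}\right) - 12 \left(- 4 \sqrt{-1}\right)\right) + 21 = \left(13 - 12 + 13 \left(- 4 i\right) - 12 \left(- 4 i\right)\right) + 21 = \left(13 - 12 - 52 i + 48 i\right) + 21 = \left(1 - 4 i\right) + 21 = 22 - 4 i$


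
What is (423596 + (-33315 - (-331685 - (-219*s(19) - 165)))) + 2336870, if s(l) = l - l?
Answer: 3058671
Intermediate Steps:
s(l) = 0
(423596 + (-33315 - (-331685 - (-219*s(19) - 165)))) + 2336870 = (423596 + (-33315 - (-331685 - (-219*0 - 165)))) + 2336870 = (423596 + (-33315 - (-331685 - (0 - 165)))) + 2336870 = (423596 + (-33315 - (-331685 - 1*(-165)))) + 2336870 = (423596 + (-33315 - (-331685 + 165))) + 2336870 = (423596 + (-33315 - 1*(-331520))) + 2336870 = (423596 + (-33315 + 331520)) + 2336870 = (423596 + 298205) + 2336870 = 721801 + 2336870 = 3058671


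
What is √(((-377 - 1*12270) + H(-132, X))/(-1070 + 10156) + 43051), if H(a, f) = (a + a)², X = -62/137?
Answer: 3*√394956744490/9086 ≈ 207.50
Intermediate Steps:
X = -62/137 (X = -62*1/137 = -62/137 ≈ -0.45255)
H(a, f) = 4*a² (H(a, f) = (2*a)² = 4*a²)
√(((-377 - 1*12270) + H(-132, X))/(-1070 + 10156) + 43051) = √(((-377 - 1*12270) + 4*(-132)²)/(-1070 + 10156) + 43051) = √(((-377 - 12270) + 4*17424)/9086 + 43051) = √((-12647 + 69696)*(1/9086) + 43051) = √(57049*(1/9086) + 43051) = √(57049/9086 + 43051) = √(391218435/9086) = 3*√394956744490/9086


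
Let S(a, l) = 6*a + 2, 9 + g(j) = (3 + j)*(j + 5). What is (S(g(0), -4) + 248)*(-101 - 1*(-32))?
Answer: -19734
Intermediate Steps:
g(j) = -9 + (3 + j)*(5 + j) (g(j) = -9 + (3 + j)*(j + 5) = -9 + (3 + j)*(5 + j))
S(a, l) = 2 + 6*a
(S(g(0), -4) + 248)*(-101 - 1*(-32)) = ((2 + 6*(6 + 0**2 + 8*0)) + 248)*(-101 - 1*(-32)) = ((2 + 6*(6 + 0 + 0)) + 248)*(-101 + 32) = ((2 + 6*6) + 248)*(-69) = ((2 + 36) + 248)*(-69) = (38 + 248)*(-69) = 286*(-69) = -19734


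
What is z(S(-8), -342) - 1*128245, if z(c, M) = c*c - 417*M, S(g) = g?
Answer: 14433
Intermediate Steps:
z(c, M) = c**2 - 417*M
z(S(-8), -342) - 1*128245 = ((-8)**2 - 417*(-342)) - 1*128245 = (64 + 142614) - 128245 = 142678 - 128245 = 14433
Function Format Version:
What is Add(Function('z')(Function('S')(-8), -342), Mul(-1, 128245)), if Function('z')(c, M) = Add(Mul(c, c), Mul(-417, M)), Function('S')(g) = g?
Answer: 14433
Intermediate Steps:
Function('z')(c, M) = Add(Pow(c, 2), Mul(-417, M))
Add(Function('z')(Function('S')(-8), -342), Mul(-1, 128245)) = Add(Add(Pow(-8, 2), Mul(-417, -342)), Mul(-1, 128245)) = Add(Add(64, 142614), -128245) = Add(142678, -128245) = 14433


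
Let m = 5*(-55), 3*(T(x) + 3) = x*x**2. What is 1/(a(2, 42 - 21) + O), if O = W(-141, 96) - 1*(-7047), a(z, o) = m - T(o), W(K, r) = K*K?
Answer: 1/23569 ≈ 4.2429e-5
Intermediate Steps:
T(x) = -3 + x**3/3 (T(x) = -3 + (x*x**2)/3 = -3 + x**3/3)
m = -275
W(K, r) = K**2
a(z, o) = -272 - o**3/3 (a(z, o) = -275 - (-3 + o**3/3) = -275 + (3 - o**3/3) = -272 - o**3/3)
O = 26928 (O = (-141)**2 - 1*(-7047) = 19881 + 7047 = 26928)
1/(a(2, 42 - 21) + O) = 1/((-272 - (42 - 21)**3/3) + 26928) = 1/((-272 - 1/3*21**3) + 26928) = 1/((-272 - 1/3*9261) + 26928) = 1/((-272 - 3087) + 26928) = 1/(-3359 + 26928) = 1/23569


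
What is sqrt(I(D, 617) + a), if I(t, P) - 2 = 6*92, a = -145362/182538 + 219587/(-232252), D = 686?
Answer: sqrt(6892950760728915067671)/3532901298 ≈ 23.500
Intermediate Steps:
a = -12307264505/7065802596 (a = -145362*1/182538 + 219587*(-1/232252) = -24227/30423 - 219587/232252 = -12307264505/7065802596 ≈ -1.7418)
I(t, P) = 554 (I(t, P) = 2 + 6*92 = 2 + 552 = 554)
sqrt(I(D, 617) + a) = sqrt(554 - 12307264505/7065802596) = sqrt(3902147373679/7065802596) = sqrt(6892950760728915067671)/3532901298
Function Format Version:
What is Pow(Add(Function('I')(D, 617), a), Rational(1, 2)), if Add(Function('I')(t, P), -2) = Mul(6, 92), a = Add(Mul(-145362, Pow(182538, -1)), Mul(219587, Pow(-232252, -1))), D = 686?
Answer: Mul(Rational(1, 3532901298), Pow(6892950760728915067671, Rational(1, 2))) ≈ 23.500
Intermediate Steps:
a = Rational(-12307264505, 7065802596) (a = Add(Mul(-145362, Rational(1, 182538)), Mul(219587, Rational(-1, 232252))) = Add(Rational(-24227, 30423), Rational(-219587, 232252)) = Rational(-12307264505, 7065802596) ≈ -1.7418)
Function('I')(t, P) = 554 (Function('I')(t, P) = Add(2, Mul(6, 92)) = Add(2, 552) = 554)
Pow(Add(Function('I')(D, 617), a), Rational(1, 2)) = Pow(Add(554, Rational(-12307264505, 7065802596)), Rational(1, 2)) = Pow(Rational(3902147373679, 7065802596), Rational(1, 2)) = Mul(Rational(1, 3532901298), Pow(6892950760728915067671, Rational(1, 2)))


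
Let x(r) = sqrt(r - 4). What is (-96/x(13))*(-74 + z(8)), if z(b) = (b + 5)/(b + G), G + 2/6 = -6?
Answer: 10592/5 ≈ 2118.4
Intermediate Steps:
G = -19/3 (G = -1/3 - 6 = -19/3 ≈ -6.3333)
z(b) = (5 + b)/(-19/3 + b) (z(b) = (b + 5)/(b - 19/3) = (5 + b)/(-19/3 + b))
x(r) = sqrt(-4 + r)
(-96/x(13))*(-74 + z(8)) = (-96/sqrt(-4 + 13))*(-74 + 3*(5 + 8)/(-19 + 3*8)) = (-96/(sqrt(9)))*(-74 + 3*13/(-19 + 24)) = (-96/3)*(-74 + 3*13/5) = (-96*1/3)*(-74 + 3*(1/5)*13) = -32*(-74 + 39/5) = -32*(-331/5) = 10592/5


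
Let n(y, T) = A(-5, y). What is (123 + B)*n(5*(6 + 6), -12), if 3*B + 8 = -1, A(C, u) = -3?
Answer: -360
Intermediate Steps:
n(y, T) = -3
B = -3 (B = -8/3 + (⅓)*(-1) = -8/3 - ⅓ = -3)
(123 + B)*n(5*(6 + 6), -12) = (123 - 3)*(-3) = 120*(-3) = -360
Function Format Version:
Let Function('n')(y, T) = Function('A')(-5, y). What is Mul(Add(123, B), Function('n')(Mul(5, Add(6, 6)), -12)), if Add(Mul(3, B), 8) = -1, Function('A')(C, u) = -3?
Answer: -360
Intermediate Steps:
Function('n')(y, T) = -3
B = -3 (B = Add(Rational(-8, 3), Mul(Rational(1, 3), -1)) = Add(Rational(-8, 3), Rational(-1, 3)) = -3)
Mul(Add(123, B), Function('n')(Mul(5, Add(6, 6)), -12)) = Mul(Add(123, -3), -3) = Mul(120, -3) = -360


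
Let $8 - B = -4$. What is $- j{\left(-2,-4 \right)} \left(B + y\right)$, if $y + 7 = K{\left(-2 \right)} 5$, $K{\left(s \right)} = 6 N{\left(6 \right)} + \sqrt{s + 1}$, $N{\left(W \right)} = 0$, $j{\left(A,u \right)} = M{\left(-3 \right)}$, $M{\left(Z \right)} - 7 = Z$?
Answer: $-20 - 20 i \approx -20.0 - 20.0 i$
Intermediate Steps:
$M{\left(Z \right)} = 7 + Z$
$j{\left(A,u \right)} = 4$ ($j{\left(A,u \right)} = 7 - 3 = 4$)
$B = 12$ ($B = 8 - -4 = 8 + 4 = 12$)
$K{\left(s \right)} = \sqrt{1 + s}$ ($K{\left(s \right)} = 6 \cdot 0 + \sqrt{s + 1} = 0 + \sqrt{1 + s} = \sqrt{1 + s}$)
$y = -7 + 5 i$ ($y = -7 + \sqrt{1 - 2} \cdot 5 = -7 + \sqrt{-1} \cdot 5 = -7 + i 5 = -7 + 5 i \approx -7.0 + 5.0 i$)
$- j{\left(-2,-4 \right)} \left(B + y\right) = \left(-1\right) 4 \left(12 - \left(7 - 5 i\right)\right) = - 4 \left(5 + 5 i\right) = -20 - 20 i$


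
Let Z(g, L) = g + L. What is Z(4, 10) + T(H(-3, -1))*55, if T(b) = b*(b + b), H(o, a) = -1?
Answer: 124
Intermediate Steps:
Z(g, L) = L + g
T(b) = 2*b**2 (T(b) = b*(2*b) = 2*b**2)
Z(4, 10) + T(H(-3, -1))*55 = (10 + 4) + (2*(-1)**2)*55 = 14 + (2*1)*55 = 14 + 2*55 = 14 + 110 = 124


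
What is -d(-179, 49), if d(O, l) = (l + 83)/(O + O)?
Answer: 66/179 ≈ 0.36872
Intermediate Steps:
d(O, l) = (83 + l)/(2*O) (d(O, l) = (83 + l)/((2*O)) = (83 + l)*(1/(2*O)) = (83 + l)/(2*O))
-d(-179, 49) = -(83 + 49)/(2*(-179)) = -(-1)*132/(2*179) = -1*(-66/179) = 66/179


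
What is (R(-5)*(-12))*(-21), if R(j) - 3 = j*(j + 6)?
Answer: -504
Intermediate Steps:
R(j) = 3 + j*(6 + j) (R(j) = 3 + j*(j + 6) = 3 + j*(6 + j))
(R(-5)*(-12))*(-21) = ((3 + (-5)² + 6*(-5))*(-12))*(-21) = ((3 + 25 - 30)*(-12))*(-21) = -2*(-12)*(-21) = 24*(-21) = -504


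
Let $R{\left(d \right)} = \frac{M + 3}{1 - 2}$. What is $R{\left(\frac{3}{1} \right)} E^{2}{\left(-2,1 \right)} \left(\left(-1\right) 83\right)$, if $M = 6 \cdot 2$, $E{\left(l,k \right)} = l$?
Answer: $4980$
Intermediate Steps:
$M = 12$
$R{\left(d \right)} = -15$ ($R{\left(d \right)} = \frac{12 + 3}{1 - 2} = \frac{15}{-1} = 15 \left(-1\right) = -15$)
$R{\left(\frac{3}{1} \right)} E^{2}{\left(-2,1 \right)} \left(\left(-1\right) 83\right) = - 15 \left(-2\right)^{2} \left(\left(-1\right) 83\right) = \left(-15\right) 4 \left(-83\right) = \left(-60\right) \left(-83\right) = 4980$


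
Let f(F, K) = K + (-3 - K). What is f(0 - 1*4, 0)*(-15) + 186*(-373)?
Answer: -69333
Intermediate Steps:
f(F, K) = -3
f(0 - 1*4, 0)*(-15) + 186*(-373) = -3*(-15) + 186*(-373) = 45 - 69378 = -69333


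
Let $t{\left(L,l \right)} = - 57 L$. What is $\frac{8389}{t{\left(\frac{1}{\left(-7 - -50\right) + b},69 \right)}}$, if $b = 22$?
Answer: $- \frac{545285}{57} \approx -9566.4$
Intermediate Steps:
$\frac{8389}{t{\left(\frac{1}{\left(-7 - -50\right) + b},69 \right)}} = \frac{8389}{\left(-57\right) \frac{1}{\left(-7 - -50\right) + 22}} = \frac{8389}{\left(-57\right) \frac{1}{\left(-7 + 50\right) + 22}} = \frac{8389}{\left(-57\right) \frac{1}{43 + 22}} = \frac{8389}{\left(-57\right) \frac{1}{65}} = \frac{8389}{- \frac{57}{65}} = 8389 \left(- \frac{65}{57}\right) = - \frac{545285}{57}$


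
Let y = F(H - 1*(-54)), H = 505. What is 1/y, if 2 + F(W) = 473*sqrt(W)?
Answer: 2/125064507 + 473*sqrt(559)/125064507 ≈ 8.9436e-5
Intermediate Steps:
F(W) = -2 + 473*sqrt(W)
y = -2 + 473*sqrt(559) (y = -2 + 473*sqrt(505 - 1*(-54)) = -2 + 473*sqrt(505 + 54) = -2 + 473*sqrt(559) ≈ 11181.)
1/y = 1/(-2 + 473*sqrt(559))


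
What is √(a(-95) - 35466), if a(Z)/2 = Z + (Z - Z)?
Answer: 2*I*√8914 ≈ 188.83*I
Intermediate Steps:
a(Z) = 2*Z (a(Z) = 2*(Z + (Z - Z)) = 2*(Z + 0) = 2*Z)
√(a(-95) - 35466) = √(2*(-95) - 35466) = √(-190 - 35466) = √(-35656) = 2*I*√8914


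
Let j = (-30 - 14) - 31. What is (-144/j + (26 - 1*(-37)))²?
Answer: 2634129/625 ≈ 4214.6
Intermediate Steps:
j = -75 (j = -44 - 31 = -75)
(-144/j + (26 - 1*(-37)))² = (-144/(-75) + (26 - 1*(-37)))² = (-144*(-1/75) + (26 + 37))² = (48/25 + 63)² = (1623/25)² = 2634129/625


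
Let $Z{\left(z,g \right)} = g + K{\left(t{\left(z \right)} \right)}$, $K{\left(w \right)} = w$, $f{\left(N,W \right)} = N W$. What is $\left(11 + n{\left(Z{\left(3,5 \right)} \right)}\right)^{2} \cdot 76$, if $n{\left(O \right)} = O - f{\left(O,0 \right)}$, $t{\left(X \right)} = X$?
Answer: $27436$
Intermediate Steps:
$Z{\left(z,g \right)} = g + z$
$n{\left(O \right)} = O$ ($n{\left(O \right)} = O - O 0 = O - 0 = O + 0 = O$)
$\left(11 + n{\left(Z{\left(3,5 \right)} \right)}\right)^{2} \cdot 76 = \left(11 + \left(5 + 3\right)\right)^{2} \cdot 76 = \left(11 + 8\right)^{2} \cdot 76 = 19^{2} \cdot 76 = 361 \cdot 76 = 27436$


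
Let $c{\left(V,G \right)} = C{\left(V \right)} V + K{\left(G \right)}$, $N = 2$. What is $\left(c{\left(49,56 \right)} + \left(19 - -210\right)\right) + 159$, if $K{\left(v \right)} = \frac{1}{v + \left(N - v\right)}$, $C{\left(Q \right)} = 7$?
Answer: $\frac{1463}{2} \approx 731.5$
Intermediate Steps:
$K{\left(v \right)} = \frac{1}{2}$ ($K{\left(v \right)} = \frac{1}{v - \left(-2 + v\right)} = \frac{1}{2}$)
$c{\left(V,G \right)} = \frac{1}{2} + 7 V$ ($c{\left(V,G \right)} = 7 V + \frac{1}{2} = \frac{1}{2} + 7 V$)
$\left(c{\left(49,56 \right)} + \left(19 - -210\right)\right) + 159 = \left(\left(\frac{1}{2} + 7 \cdot 49\right) + \left(19 - -210\right)\right) + 159 = \left(\left(\frac{1}{2} + 343\right) + \left(19 + 210\right)\right) + 159 = \left(\frac{687}{2} + 229\right) + 159 = \frac{1145}{2} + 159 = \frac{1463}{2}$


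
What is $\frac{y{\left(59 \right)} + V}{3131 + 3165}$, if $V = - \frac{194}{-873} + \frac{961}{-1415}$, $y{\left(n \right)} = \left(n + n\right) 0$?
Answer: $- \frac{5819}{80179560} \approx -7.2575 \cdot 10^{-5}$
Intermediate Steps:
$y{\left(n \right)} = 0$ ($y{\left(n \right)} = 2 n 0 = 0$)
$V = - \frac{5819}{12735}$ ($V = \left(-194\right) \left(- \frac{1}{873}\right) + 961 \left(- \frac{1}{1415}\right) = \frac{2}{9} - \frac{961}{1415} = - \frac{5819}{12735} \approx -0.45693$)
$\frac{y{\left(59 \right)} + V}{3131 + 3165} = \frac{0 - \frac{5819}{12735}}{3131 + 3165} = - \frac{5819}{12735 \cdot 6296} = \left(- \frac{5819}{12735}\right) \frac{1}{6296} = - \frac{5819}{80179560}$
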